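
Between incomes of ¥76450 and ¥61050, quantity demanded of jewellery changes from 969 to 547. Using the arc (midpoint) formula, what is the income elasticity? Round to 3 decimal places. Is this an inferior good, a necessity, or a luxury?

2.485 (luxury)

ΔQ = 547 − 969 = -422; midpoint Q̄ = (969 + 547)/2 = 758.
ΔI = 61050 − 76450 = -15400; midpoint Ī = (76450 + 61050)/2 = 68750.
η = (ΔQ/Q̄) ÷ (ΔI/Ī) = (-422/758) ÷ (-15400/68750) = 2.485.
η > 1 ⇒ luxury.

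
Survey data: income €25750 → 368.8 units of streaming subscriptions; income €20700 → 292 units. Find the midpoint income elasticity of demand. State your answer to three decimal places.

1.069

ΔQ = 292 − 368.8 = -76.8; midpoint Q̄ = (368.8 + 292)/2 = 330.4.
ΔI = 20700 − 25750 = -5050; midpoint Ī = (25750 + 20700)/2 = 23225.
η = (ΔQ/Q̄) ÷ (ΔI/Ī) = (-76.8/330.4) ÷ (-5050/23225) = 1.069.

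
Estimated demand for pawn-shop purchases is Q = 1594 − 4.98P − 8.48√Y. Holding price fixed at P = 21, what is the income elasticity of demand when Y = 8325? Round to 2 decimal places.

At P = 21, Y = 8325: Q = 715.693.
Holding P constant, ∂Q/∂Y = -8.48/(2√Y) = -0.0464701.
η_Y = (∂Q/∂Y)·(Y/Q) = -0.0464701 × (8325/715.693) = -0.54.

-0.54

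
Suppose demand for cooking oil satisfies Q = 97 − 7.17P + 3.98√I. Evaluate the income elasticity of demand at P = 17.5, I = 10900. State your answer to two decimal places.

At P = 17.5, I = 10900: Q = 387.049.
Holding P constant, ∂Q/∂I = 3.98/(2√I) = 0.0190607.
η_I = (∂Q/∂I)·(I/Q) = 0.0190607 × (10900/387.049) = 0.54.

0.54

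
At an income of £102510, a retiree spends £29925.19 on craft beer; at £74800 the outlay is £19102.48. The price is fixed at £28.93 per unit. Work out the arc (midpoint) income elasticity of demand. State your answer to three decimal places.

With a constant price, Q₁ = 29925.19/28.93 = 1034.400 and Q₂ = 19102.48/28.93 = 660.300 (equivalently, work directly with expenditure since P cancels).
Midpoint %ΔQ = (19102.48 − 29925.19)/24513.84 = -0.44149; midpoint %ΔI = (74800 − 102510)/88655 = -0.31256.
η = -0.44149 / -0.31256 = 1.413.

1.413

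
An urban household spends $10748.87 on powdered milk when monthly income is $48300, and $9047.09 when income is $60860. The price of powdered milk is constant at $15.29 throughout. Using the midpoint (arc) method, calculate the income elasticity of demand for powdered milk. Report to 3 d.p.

-0.747

With a constant price, Q₁ = 10748.87/15.29 = 703.000 and Q₂ = 9047.09/15.29 = 591.700 (equivalently, work directly with expenditure since P cancels).
Midpoint %ΔQ = (9047.09 − 10748.87)/9897.98 = -0.17193; midpoint %ΔI = (60860 − 48300)/54580 = 0.23012.
η = -0.17193 / 0.23012 = -0.747.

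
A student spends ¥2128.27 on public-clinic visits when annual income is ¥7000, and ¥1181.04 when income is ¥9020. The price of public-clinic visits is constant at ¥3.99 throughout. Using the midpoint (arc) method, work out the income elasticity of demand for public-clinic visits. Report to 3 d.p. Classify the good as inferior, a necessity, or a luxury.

-2.270 (inferior good)

With a constant price, Q₁ = 2128.27/3.99 = 533.401 and Q₂ = 1181.04/3.99 = 296.000 (equivalently, work directly with expenditure since P cancels).
Midpoint %ΔQ = (1181.04 − 2128.27)/1654.66 = -0.57246; midpoint %ΔI = (9020 − 7000)/8010 = 0.25218.
η = -0.57246 / 0.25218 = -2.270.
η < 0 ⇒ inferior good.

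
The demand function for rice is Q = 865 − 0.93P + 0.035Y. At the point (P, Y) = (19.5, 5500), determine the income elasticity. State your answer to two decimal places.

At P = 19.5, Y = 5500: Q = 1039.365.
Holding P constant, ∂Q/∂Y = 0.035.
η_Y = (∂Q/∂Y)·(Y/Q) = 0.035 × (5500/1039.365) = 0.19.

0.19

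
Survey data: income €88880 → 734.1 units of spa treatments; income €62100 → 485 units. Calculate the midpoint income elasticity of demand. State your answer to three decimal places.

ΔQ = 485 − 734.1 = -249.1; midpoint Q̄ = (734.1 + 485)/2 = 609.55.
ΔI = 62100 − 88880 = -26780; midpoint Ī = (88880 + 62100)/2 = 75490.
η = (ΔQ/Q̄) ÷ (ΔI/Ī) = (-249.1/609.55) ÷ (-26780/75490) = 1.152.

1.152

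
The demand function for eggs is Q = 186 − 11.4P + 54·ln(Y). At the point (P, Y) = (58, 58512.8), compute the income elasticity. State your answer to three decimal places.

0.459

At P = 58, Y = 58512.8: Q = 117.558.
Holding P constant, ∂Q/∂Y = 54/Y = 0.000922875.
η_Y = (∂Q/∂Y)·(Y/Q) = 0.000922875 × (58512.8/117.558) = 0.459.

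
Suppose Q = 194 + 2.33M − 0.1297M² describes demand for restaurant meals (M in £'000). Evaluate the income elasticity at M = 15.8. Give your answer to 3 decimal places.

At M = 15.8: Q = 198.4357.
dQ/dM = 2.33 − 0.2594M = -1.76852.
η = (dQ/dM)·(M/Q) = -1.76852 × (15.8/198.4357) = -0.141.

-0.141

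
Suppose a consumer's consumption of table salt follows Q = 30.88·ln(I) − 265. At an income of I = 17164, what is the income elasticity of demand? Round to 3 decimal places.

At I = 17164: Q = 36.098.
dQ/dI = 30.88/I = 0.00179911 at this income.
η = (dQ/dI)·(I/Q) = 0.00179911 × (17164/36.098) = 0.855.

0.855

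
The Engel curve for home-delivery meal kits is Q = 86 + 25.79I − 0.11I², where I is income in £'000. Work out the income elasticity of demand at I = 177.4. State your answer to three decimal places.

-1.958

At I = 177.4: Q = 1199.3624.
dQ/dI = 25.79 − 0.22I = -13.23800.
η = (dQ/dI)·(I/Q) = -13.23800 × (177.4/1199.3624) = -1.958.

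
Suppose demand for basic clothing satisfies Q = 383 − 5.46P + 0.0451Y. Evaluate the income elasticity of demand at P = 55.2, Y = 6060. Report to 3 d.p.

At P = 55.2, Y = 6060: Q = 354.914.
Holding P constant, ∂Q/∂Y = 0.0451.
η_Y = (∂Q/∂Y)·(Y/Q) = 0.0451 × (6060/354.914) = 0.770.

0.770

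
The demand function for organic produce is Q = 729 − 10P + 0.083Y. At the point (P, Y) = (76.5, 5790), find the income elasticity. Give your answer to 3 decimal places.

At P = 76.5, Y = 5790: Q = 444.570.
Holding P constant, ∂Q/∂Y = 0.083.
η_Y = (∂Q/∂Y)·(Y/Q) = 0.083 × (5790/444.570) = 1.081.

1.081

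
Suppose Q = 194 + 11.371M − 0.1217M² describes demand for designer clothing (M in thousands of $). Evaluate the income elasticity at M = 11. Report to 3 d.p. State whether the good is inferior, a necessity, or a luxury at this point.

At M = 11: Q = 304.3553.
dQ/dM = 11.371 − 0.2434M = 8.69360.
η = (dQ/dM)·(M/Q) = 8.69360 × (11/304.3553) = 0.314.
0 < η < 1 ⇒ necessity.

0.314 (necessity)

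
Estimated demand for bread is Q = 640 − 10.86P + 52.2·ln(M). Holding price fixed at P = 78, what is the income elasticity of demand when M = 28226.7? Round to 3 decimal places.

0.159

At P = 78, M = 28226.7: Q = 327.867.
Holding P constant, ∂Q/∂M = 52.2/M = 0.00184931.
η_M = (∂Q/∂M)·(M/Q) = 0.00184931 × (28226.7/327.867) = 0.159.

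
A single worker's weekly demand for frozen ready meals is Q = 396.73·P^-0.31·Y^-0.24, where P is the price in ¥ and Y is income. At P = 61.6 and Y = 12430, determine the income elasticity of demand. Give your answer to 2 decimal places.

For a multiplicative demand Q = A·P^α·Y^β, the income elasticity is β everywhere.
Here β = -0.24, so η = -0.24.

-0.24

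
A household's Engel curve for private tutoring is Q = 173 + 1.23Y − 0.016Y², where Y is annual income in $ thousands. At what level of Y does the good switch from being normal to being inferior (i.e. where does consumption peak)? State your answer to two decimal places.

38.44

dQ/dY = 1.23 − 0.032Y.
The good is inferior where dQ/dY < 0. Setting dQ/dY = 0 gives Y = 1.23 / 0.032 = 38.44.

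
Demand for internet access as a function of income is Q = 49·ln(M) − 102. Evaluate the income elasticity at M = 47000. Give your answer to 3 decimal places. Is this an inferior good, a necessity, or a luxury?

At M = 47000: Q = 425.137.
dQ/dM = 49/M = 0.00104255 at this income.
η = (dQ/dM)·(M/Q) = 0.00104255 × (47000/425.137) = 0.115.
Since 0 < η < 1, the good is a necessity.

0.115 (necessity)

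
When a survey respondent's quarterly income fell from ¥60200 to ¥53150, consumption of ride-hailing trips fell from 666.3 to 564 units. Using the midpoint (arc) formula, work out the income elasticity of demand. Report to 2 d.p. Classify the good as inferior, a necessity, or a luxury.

ΔQ = 564 − 666.3 = -102.3; midpoint Q̄ = (666.3 + 564)/2 = 615.15.
ΔI = 53150 − 60200 = -7050; midpoint Ī = (60200 + 53150)/2 = 56675.
η = (ΔQ/Q̄) ÷ (ΔI/Ī) = (-102.3/615.15) ÷ (-7050/56675) = 1.34.
η > 1 ⇒ luxury.

1.34 (luxury)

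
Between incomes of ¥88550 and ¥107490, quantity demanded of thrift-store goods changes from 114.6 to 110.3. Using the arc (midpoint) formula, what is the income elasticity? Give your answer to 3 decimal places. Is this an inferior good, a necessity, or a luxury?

-0.198 (inferior good)

ΔQ = 110.3 − 114.6 = -4.3; midpoint Q̄ = (114.6 + 110.3)/2 = 112.45.
ΔI = 107490 − 88550 = 18940; midpoint Ī = (88550 + 107490)/2 = 98020.
η = (ΔQ/Q̄) ÷ (ΔI/Ī) = (-4.3/112.45) ÷ (18940/98020) = -0.198.
η < 0 ⇒ inferior good.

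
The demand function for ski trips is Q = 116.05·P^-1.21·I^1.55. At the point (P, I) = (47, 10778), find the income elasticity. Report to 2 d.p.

For a multiplicative demand Q = A·P^α·I^β, the income elasticity is β everywhere.
Here β = 1.55, so η = 1.55.

1.55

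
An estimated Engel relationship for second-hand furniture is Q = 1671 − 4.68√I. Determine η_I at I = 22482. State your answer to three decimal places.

At I = 22482: Q = 969.281.
dQ/dI = -4.68/(2√I) = -0.0156062 at this income.
η = (dQ/dI)·(I/Q) = -0.0156062 × (22482/969.281) = -0.362.

-0.362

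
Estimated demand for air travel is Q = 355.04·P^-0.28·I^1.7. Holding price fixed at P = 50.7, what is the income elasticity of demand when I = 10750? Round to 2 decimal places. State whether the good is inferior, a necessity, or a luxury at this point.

For a multiplicative demand Q = A·P^α·I^β, the income elasticity is β everywhere.
Here β = 1.7, so η = 1.70.
Since η > 1, this is a luxury.

1.70 (luxury)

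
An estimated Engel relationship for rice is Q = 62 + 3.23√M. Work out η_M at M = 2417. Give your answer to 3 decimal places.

At M = 2417: Q = 220.796.
dQ/dM = 3.23/(2√M) = 0.0328499 at this income.
η = (dQ/dM)·(M/Q) = 0.0328499 × (2417/220.796) = 0.360.

0.360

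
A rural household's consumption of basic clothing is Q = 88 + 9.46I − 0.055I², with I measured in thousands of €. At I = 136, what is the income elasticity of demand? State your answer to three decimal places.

At I = 136: Q = 357.2800.
dQ/dI = 9.46 − 0.11I = -5.50000.
η = (dQ/dI)·(I/Q) = -5.50000 × (136/357.2800) = -2.094.

-2.094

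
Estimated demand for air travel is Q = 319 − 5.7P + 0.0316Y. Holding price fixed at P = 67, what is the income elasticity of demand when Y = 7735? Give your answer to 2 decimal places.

At P = 67, Y = 7735: Q = 181.526.
Holding P constant, ∂Q/∂Y = 0.0316.
η_Y = (∂Q/∂Y)·(Y/Q) = 0.0316 × (7735/181.526) = 1.35.

1.35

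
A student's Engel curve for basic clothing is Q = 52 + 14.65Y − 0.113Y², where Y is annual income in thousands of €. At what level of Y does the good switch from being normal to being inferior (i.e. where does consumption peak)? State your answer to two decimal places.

64.82

dQ/dY = 14.65 − 0.226Y.
The good is inferior where dQ/dY < 0. Setting dQ/dY = 0 gives Y = 14.65 / 0.226 = 64.82.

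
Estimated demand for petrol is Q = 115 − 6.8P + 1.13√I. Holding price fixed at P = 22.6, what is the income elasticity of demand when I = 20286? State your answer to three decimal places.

0.658

At P = 22.6, I = 20286: Q = 122.265.
Holding P constant, ∂Q/∂I = 1.13/(2√I) = 0.00396689.
η_I = (∂Q/∂I)·(I/Q) = 0.00396689 × (20286/122.265) = 0.658.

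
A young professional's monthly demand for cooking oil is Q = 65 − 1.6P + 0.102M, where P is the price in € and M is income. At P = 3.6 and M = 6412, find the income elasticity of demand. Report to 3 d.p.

At P = 3.6, M = 6412: Q = 713.264.
Holding P constant, ∂Q/∂M = 0.102.
η_M = (∂Q/∂M)·(M/Q) = 0.102 × (6412/713.264) = 0.917.

0.917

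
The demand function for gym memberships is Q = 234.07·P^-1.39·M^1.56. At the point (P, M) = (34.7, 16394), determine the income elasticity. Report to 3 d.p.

1.560

For a multiplicative demand Q = A·P^α·M^β, the income elasticity is β everywhere.
Here β = 1.56, so η = 1.560.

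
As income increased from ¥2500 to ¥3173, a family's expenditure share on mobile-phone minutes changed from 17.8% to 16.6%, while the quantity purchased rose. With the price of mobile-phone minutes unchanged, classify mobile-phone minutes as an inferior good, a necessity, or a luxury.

Quantity rises but the budget share falls as income rises, so 0 < η < 1.

necessity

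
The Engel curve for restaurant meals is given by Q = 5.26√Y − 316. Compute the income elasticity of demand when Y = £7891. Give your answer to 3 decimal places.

At Y = 7891: Q = 151.253.
dQ/dY = 5.26/(2√Y) = 0.0296067 at this income.
η = (dQ/dY)·(Y/Q) = 0.0296067 × (7891/151.253) = 1.545.

1.545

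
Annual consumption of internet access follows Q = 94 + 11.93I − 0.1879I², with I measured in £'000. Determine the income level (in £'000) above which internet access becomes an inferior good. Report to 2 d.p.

31.75

dQ/dI = 11.93 − 0.3758I.
The good is inferior where dQ/dI < 0. Setting dQ/dI = 0 gives I = 11.93 / 0.3758 = 31.75.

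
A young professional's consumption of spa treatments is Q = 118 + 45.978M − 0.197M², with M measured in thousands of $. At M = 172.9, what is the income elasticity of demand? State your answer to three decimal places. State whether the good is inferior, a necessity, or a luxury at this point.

At M = 172.9: Q = 2178.3974.
dQ/dM = 45.978 − 0.394M = -22.14460.
η = (dQ/dM)·(M/Q) = -22.14460 × (172.9/2178.3974) = -1.758.
η < 0 ⇒ inferior good.

-1.758 (inferior good)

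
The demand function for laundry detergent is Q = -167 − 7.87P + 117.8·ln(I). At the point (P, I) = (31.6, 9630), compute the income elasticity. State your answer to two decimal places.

0.18

At P = 31.6, I = 9630: Q = 664.845.
Holding P constant, ∂Q/∂I = 117.8/I = 0.0122326.
η_I = (∂Q/∂I)·(I/Q) = 0.0122326 × (9630/664.845) = 0.18.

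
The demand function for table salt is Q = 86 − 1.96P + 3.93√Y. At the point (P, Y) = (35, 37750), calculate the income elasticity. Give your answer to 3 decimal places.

At P = 35, Y = 37750: Q = 780.974.
Holding P constant, ∂Q/∂Y = 3.93/(2√Y) = 0.0101136.
η_Y = (∂Q/∂Y)·(Y/Q) = 0.0101136 × (37750/780.974) = 0.489.

0.489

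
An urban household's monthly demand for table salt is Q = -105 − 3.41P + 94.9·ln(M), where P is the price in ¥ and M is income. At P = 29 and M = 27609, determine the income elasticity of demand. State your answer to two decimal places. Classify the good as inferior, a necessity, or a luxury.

At P = 29, M = 27609: Q = 766.548.
Holding P constant, ∂Q/∂M = 94.9/M = 0.00343728.
η_M = (∂Q/∂M)·(M/Q) = 0.00343728 × (27609/766.548) = 0.12.
Since 0 < η < 1, this is a necessity.

0.12 (necessity)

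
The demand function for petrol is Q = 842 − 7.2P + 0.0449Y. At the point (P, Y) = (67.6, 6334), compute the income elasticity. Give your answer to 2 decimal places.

At P = 67.6, Y = 6334: Q = 639.677.
Holding P constant, ∂Q/∂Y = 0.0449.
η_Y = (∂Q/∂Y)·(Y/Q) = 0.0449 × (6334/639.677) = 0.44.

0.44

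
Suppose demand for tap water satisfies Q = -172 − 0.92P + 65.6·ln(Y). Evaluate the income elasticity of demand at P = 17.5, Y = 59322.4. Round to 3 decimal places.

0.123

At P = 17.5, Y = 59322.4: Q = 532.893.
Holding P constant, ∂Q/∂Y = 65.6/Y = 0.00110582.
η_Y = (∂Q/∂Y)·(Y/Q) = 0.00110582 × (59322.4/532.893) = 0.123.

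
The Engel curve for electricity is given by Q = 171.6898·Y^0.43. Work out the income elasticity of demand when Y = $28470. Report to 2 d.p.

For Q = A·Y^β the income elasticity is constant and equal to β.
Here β = 0.43, so η = 0.43.

0.43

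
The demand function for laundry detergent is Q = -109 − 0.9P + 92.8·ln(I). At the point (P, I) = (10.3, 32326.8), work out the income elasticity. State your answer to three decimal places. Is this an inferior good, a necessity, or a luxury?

0.110 (necessity)

At P = 10.3, I = 32326.8: Q = 845.333.
Holding P constant, ∂Q/∂I = 92.8/I = 0.00287068.
η_I = (∂Q/∂I)·(I/Q) = 0.00287068 × (32326.8/845.333) = 0.110.
Since 0 < η < 1, this is a necessity.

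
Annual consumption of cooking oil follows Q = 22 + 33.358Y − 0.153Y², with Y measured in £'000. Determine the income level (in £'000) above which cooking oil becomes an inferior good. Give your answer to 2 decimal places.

109.01

dQ/dY = 33.358 − 0.306Y.
The good is inferior where dQ/dY < 0. Setting dQ/dY = 0 gives Y = 33.358 / 0.306 = 109.01.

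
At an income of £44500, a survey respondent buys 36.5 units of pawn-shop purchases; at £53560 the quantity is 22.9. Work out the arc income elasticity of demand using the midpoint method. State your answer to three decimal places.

-2.478

ΔQ = 22.9 − 36.5 = -13.6; midpoint Q̄ = (36.5 + 22.9)/2 = 29.7.
ΔI = 53560 − 44500 = 9060; midpoint Ī = (44500 + 53560)/2 = 49030.
η = (ΔQ/Q̄) ÷ (ΔI/Ī) = (-13.6/29.7) ÷ (9060/49030) = -2.478.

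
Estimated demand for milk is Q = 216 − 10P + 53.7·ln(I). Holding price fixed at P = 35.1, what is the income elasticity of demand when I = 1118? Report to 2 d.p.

0.22

At P = 35.1, I = 1118: Q = 241.936.
Holding P constant, ∂Q/∂I = 53.7/I = 0.0480322.
η_I = (∂Q/∂I)·(I/Q) = 0.0480322 × (1118/241.936) = 0.22.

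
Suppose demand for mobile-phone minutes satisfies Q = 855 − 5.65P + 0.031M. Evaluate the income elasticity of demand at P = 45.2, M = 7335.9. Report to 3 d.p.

0.275

At P = 45.2, M = 7335.9: Q = 827.033.
Holding P constant, ∂Q/∂M = 0.031.
η_M = (∂Q/∂M)·(M/Q) = 0.031 × (7335.9/827.033) = 0.275.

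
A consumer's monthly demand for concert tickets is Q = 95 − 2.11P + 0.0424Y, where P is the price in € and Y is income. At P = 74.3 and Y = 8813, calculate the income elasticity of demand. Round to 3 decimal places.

1.198

At P = 74.3, Y = 8813: Q = 311.898.
Holding P constant, ∂Q/∂Y = 0.0424.
η_Y = (∂Q/∂Y)·(Y/Q) = 0.0424 × (8813/311.898) = 1.198.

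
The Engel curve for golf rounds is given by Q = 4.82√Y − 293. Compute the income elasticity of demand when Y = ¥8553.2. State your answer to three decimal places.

1.459

At Y = 8553.2: Q = 152.771.
dQ/dY = 4.82/(2√Y) = 0.0260587 at this income.
η = (dQ/dY)·(Y/Q) = 0.0260587 × (8553.2/152.771) = 1.459.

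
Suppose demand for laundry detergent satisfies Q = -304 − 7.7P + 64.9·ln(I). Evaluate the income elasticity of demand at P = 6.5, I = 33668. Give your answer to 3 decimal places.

At P = 6.5, I = 33668: Q = 322.487.
Holding P constant, ∂Q/∂I = 64.9/I = 0.00192765.
η_I = (∂Q/∂I)·(I/Q) = 0.00192765 × (33668/322.487) = 0.201.

0.201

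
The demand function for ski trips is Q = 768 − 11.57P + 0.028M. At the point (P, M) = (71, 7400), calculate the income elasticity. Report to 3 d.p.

At P = 71, M = 7400: Q = 153.730.
Holding P constant, ∂Q/∂M = 0.028.
η_M = (∂Q/∂M)·(M/Q) = 0.028 × (7400/153.730) = 1.348.

1.348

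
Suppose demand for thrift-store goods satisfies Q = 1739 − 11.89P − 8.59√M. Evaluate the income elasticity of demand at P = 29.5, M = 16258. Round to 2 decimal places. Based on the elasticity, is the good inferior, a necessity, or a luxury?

-1.87 (inferior good)

At P = 29.5, M = 16258: Q = 292.961.
Holding P constant, ∂Q/∂M = -8.59/(2√M) = -0.0336845.
η_M = (∂Q/∂M)·(M/Q) = -0.0336845 × (16258/292.961) = -1.87.
Since η < 0, this is an inferior good.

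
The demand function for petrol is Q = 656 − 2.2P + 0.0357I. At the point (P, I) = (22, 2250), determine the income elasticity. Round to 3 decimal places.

At P = 22, I = 2250: Q = 687.925.
Holding P constant, ∂Q/∂I = 0.0357.
η_I = (∂Q/∂I)·(I/Q) = 0.0357 × (2250/687.925) = 0.117.

0.117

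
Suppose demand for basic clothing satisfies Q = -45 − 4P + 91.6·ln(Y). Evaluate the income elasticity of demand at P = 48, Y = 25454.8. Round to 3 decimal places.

At P = 48, Y = 25454.8: Q = 692.251.
Holding P constant, ∂Q/∂Y = 91.6/Y = 0.00359854.
η_Y = (∂Q/∂Y)·(Y/Q) = 0.00359854 × (25454.8/692.251) = 0.132.

0.132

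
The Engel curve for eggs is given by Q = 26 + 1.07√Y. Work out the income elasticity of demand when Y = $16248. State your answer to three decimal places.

0.420

At Y = 16248: Q = 162.390.
dQ/dY = 1.07/(2√Y) = 0.00419714 at this income.
η = (dQ/dY)·(Y/Q) = 0.00419714 × (16248/162.390) = 0.420.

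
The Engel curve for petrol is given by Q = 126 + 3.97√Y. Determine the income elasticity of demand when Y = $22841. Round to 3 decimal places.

At Y = 22841: Q = 725.996.
dQ/dY = 3.97/(2√Y) = 0.0131342 at this income.
η = (dQ/dY)·(Y/Q) = 0.0131342 × (22841/725.996) = 0.413.

0.413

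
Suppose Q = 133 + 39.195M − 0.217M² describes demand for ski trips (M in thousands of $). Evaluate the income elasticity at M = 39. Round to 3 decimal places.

At M = 39: Q = 1331.5480.
dQ/dM = 39.195 − 0.434M = 22.26900.
η = (dQ/dM)·(M/Q) = 22.26900 × (39/1331.5480) = 0.652.

0.652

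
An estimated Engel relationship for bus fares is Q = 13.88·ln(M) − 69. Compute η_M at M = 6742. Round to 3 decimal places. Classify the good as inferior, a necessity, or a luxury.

0.260 (necessity)

At M = 6742: Q = 53.368.
dQ/dM = 13.88/M = 0.00205874 at this income.
η = (dQ/dM)·(M/Q) = 0.00205874 × (6742/53.368) = 0.260.
Since 0 < η < 1, the good is a necessity.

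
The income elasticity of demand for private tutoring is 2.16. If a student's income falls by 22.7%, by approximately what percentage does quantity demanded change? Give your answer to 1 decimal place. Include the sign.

-49.0%

%ΔQ ≈ η × %ΔI = 2.16 × (-22.7%) = -49.0%.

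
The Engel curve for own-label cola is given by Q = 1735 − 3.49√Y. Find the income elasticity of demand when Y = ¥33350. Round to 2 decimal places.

At Y = 33350: Q = 1097.657.
dQ/dY = -3.49/(2√Y) = -0.00955537 at this income.
η = (dQ/dY)·(Y/Q) = -0.00955537 × (33350/1097.657) = -0.29.

-0.29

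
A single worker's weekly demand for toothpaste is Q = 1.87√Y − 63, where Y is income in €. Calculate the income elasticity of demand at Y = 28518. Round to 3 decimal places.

0.625

At Y = 28518: Q = 252.792.
dQ/dY = 1.87/(2√Y) = 0.00553671 at this income.
η = (dQ/dY)·(Y/Q) = 0.00553671 × (28518/252.792) = 0.625.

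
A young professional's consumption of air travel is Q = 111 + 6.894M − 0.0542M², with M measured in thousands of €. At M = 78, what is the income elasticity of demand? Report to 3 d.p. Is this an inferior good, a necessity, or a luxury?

At M = 78: Q = 318.9792.
dQ/dM = 6.894 − 0.1084M = -1.56120.
η = (dQ/dM)·(M/Q) = -1.56120 × (78/318.9792) = -0.382.
η < 0 ⇒ inferior good.

-0.382 (inferior good)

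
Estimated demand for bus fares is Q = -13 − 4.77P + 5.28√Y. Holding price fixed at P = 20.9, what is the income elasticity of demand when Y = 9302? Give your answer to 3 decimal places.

0.642

At P = 20.9, Y = 9302: Q = 396.547.
Holding P constant, ∂Q/∂Y = 5.28/(2√Y) = 0.0273726.
η_Y = (∂Q/∂Y)·(Y/Q) = 0.0273726 × (9302/396.547) = 0.642.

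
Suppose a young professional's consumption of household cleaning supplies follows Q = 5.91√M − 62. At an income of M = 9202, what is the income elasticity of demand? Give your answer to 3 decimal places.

0.561

At M = 9202: Q = 504.929.
dQ/dM = 5.91/(2√M) = 0.0308047 at this income.
η = (dQ/dM)·(M/Q) = 0.0308047 × (9202/504.929) = 0.561.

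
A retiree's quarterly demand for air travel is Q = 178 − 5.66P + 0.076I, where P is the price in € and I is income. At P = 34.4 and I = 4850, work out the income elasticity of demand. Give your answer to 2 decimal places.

1.05

At P = 34.4, I = 4850: Q = 351.896.
Holding P constant, ∂Q/∂I = 0.076.
η_I = (∂Q/∂I)·(I/Q) = 0.076 × (4850/351.896) = 1.05.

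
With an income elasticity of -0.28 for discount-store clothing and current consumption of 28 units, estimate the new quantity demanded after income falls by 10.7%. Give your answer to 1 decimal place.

%ΔQ ≈ η × %ΔI = -0.28 × (-10.7%) = 2.996%.
New Q ≈ 28 × (1 + 0.02996) = 28.8.

28.8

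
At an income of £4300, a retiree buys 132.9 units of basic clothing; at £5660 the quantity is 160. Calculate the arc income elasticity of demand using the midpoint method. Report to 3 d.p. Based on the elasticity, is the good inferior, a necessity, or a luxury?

ΔQ = 160 − 132.9 = 27.1; midpoint Q̄ = (132.9 + 160)/2 = 146.45.
ΔI = 5660 − 4300 = 1360; midpoint Ī = (4300 + 5660)/2 = 4980.
η = (ΔQ/Q̄) ÷ (ΔI/Ī) = (27.1/146.45) ÷ (1360/4980) = 0.678.
0 < η < 1 ⇒ necessity.

0.678 (necessity)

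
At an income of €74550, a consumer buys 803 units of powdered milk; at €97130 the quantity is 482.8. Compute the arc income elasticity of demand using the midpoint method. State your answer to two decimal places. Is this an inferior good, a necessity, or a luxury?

-1.89 (inferior good)

ΔQ = 482.8 − 803 = -320.2; midpoint Q̄ = (803 + 482.8)/2 = 642.9.
ΔI = 97130 − 74550 = 22580; midpoint Ī = (74550 + 97130)/2 = 85840.
η = (ΔQ/Q̄) ÷ (ΔI/Ī) = (-320.2/642.9) ÷ (22580/85840) = -1.89.
η < 0 ⇒ inferior good.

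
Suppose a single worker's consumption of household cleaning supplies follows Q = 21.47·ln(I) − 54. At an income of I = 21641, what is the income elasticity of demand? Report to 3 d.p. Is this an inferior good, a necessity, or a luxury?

0.134 (necessity)

At I = 21641: Q = 160.321.
dQ/dI = 21.47/I = 0.000992098 at this income.
η = (dQ/dI)·(I/Q) = 0.000992098 × (21641/160.321) = 0.134.
Since 0 < η < 1, the good is a necessity.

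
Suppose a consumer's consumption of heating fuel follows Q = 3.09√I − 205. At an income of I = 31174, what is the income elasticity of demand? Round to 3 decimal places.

At I = 31174: Q = 340.575.
dQ/dI = 3.09/(2√I) = 0.00875049 at this income.
η = (dQ/dI)·(I/Q) = 0.00875049 × (31174/340.575) = 0.801.

0.801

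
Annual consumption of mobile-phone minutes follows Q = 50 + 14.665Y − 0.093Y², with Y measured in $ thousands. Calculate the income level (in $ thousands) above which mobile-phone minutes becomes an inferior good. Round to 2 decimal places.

dQ/dY = 14.665 − 0.186Y.
The good is inferior where dQ/dY < 0. Setting dQ/dY = 0 gives Y = 14.665 / 0.186 = 78.84.

78.84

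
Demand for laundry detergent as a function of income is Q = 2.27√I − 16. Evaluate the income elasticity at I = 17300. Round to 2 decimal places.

At I = 17300: Q = 282.572.
dQ/dI = 2.27/(2√I) = 0.00862925 at this income.
η = (dQ/dI)·(I/Q) = 0.00862925 × (17300/282.572) = 0.53.

0.53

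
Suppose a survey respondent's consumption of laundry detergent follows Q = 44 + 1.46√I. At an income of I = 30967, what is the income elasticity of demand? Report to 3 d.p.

0.427

At I = 30967: Q = 300.923.
dQ/dI = 1.46/(2√I) = 0.00414833 at this income.
η = (dQ/dI)·(I/Q) = 0.00414833 × (30967/300.923) = 0.427.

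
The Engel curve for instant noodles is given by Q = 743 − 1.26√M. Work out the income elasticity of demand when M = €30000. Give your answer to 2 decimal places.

-0.21

At M = 30000: Q = 524.762.
dQ/dM = -1.26/(2√M) = -0.00363731 at this income.
η = (dQ/dM)·(M/Q) = -0.00363731 × (30000/524.762) = -0.21.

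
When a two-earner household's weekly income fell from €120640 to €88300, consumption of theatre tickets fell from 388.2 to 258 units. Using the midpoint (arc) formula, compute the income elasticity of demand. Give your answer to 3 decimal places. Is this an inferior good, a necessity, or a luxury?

1.302 (luxury)

ΔQ = 258 − 388.2 = -130.2; midpoint Q̄ = (388.2 + 258)/2 = 323.1.
ΔI = 88300 − 120640 = -32340; midpoint Ī = (120640 + 88300)/2 = 104470.
η = (ΔQ/Q̄) ÷ (ΔI/Ī) = (-130.2/323.1) ÷ (-32340/104470) = 1.302.
η > 1 ⇒ luxury.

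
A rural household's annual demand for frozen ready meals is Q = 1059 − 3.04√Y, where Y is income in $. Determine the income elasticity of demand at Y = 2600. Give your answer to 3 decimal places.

-0.086

At Y = 2600: Q = 903.990.
dQ/dY = -3.04/(2√Y) = -0.0298097 at this income.
η = (dQ/dY)·(Y/Q) = -0.0298097 × (2600/903.990) = -0.086.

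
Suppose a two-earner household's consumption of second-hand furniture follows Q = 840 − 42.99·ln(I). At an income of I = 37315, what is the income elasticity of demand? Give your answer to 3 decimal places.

At I = 37315: Q = 387.438.
dQ/dI = -42.99/I = -0.00115208 at this income.
η = (dQ/dI)·(I/Q) = -0.00115208 × (37315/387.438) = -0.111.

-0.111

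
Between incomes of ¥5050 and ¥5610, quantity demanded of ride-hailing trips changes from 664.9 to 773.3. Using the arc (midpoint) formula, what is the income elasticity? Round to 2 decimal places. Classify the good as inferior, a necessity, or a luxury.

ΔQ = 773.3 − 664.9 = 108.4; midpoint Q̄ = (664.9 + 773.3)/2 = 719.1.
ΔI = 5610 − 5050 = 560; midpoint Ī = (5050 + 5610)/2 = 5330.
η = (ΔQ/Q̄) ÷ (ΔI/Ī) = (108.4/719.1) ÷ (560/5330) = 1.43.
η > 1 ⇒ luxury.

1.43 (luxury)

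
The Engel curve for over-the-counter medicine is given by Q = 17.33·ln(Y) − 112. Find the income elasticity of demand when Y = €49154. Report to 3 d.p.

0.230

At Y = 49154: Q = 75.211.
dQ/dY = 17.33/Y = 0.000352565 at this income.
η = (dQ/dY)·(Y/Q) = 0.000352565 × (49154/75.211) = 0.230.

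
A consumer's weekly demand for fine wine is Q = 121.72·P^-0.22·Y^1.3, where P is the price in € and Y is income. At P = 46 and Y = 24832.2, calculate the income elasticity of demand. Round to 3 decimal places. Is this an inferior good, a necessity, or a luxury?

1.300 (luxury)

For a multiplicative demand Q = A·P^α·Y^β, the income elasticity is β everywhere.
Here β = 1.3, so η = 1.300.
Since η > 1, this is a luxury.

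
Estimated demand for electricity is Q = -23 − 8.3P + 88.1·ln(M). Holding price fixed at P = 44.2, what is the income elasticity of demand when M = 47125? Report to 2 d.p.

0.16

At P = 44.2, M = 47125: Q = 558.145.
Holding P constant, ∂Q/∂M = 88.1/M = 0.0018695.
η_M = (∂Q/∂M)·(M/Q) = 0.0018695 × (47125/558.145) = 0.16.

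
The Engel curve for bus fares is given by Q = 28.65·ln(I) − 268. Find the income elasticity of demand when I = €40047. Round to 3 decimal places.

At I = 40047: Q = 35.627.
dQ/dI = 28.65/I = 0.000715409 at this income.
η = (dQ/dI)·(I/Q) = 0.000715409 × (40047/35.627) = 0.804.

0.804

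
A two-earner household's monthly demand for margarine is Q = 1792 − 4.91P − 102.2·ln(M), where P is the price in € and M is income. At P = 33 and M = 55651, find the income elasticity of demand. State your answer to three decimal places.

-0.199

At P = 33, M = 55651: Q = 513.245.
Holding P constant, ∂Q/∂M = -102.2/M = -0.00183644.
η_M = (∂Q/∂M)·(M/Q) = -0.00183644 × (55651/513.245) = -0.199.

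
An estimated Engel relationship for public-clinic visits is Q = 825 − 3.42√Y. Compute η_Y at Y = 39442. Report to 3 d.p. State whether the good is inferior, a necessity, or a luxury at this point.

At Y = 39442: Q = 145.788.
dQ/dY = -3.42/(2√Y) = -0.00861027 at this income.
η = (dQ/dY)·(Y/Q) = -0.00861027 × (39442/145.788) = -2.329.
Since η < 0, the good is an inferior good.

-2.329 (inferior good)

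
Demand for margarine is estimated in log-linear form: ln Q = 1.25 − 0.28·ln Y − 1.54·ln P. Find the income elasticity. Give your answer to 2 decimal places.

In a log-linear demand, the coefficient on ln Y is the income elasticity.
So η = -0.28.

-0.28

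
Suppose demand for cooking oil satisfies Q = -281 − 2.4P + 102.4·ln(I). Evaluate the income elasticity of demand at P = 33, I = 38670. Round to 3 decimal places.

At P = 33, I = 38670: Q = 721.433.
Holding P constant, ∂Q/∂I = 102.4/I = 0.00264805.
η_I = (∂Q/∂I)·(I/Q) = 0.00264805 × (38670/721.433) = 0.142.

0.142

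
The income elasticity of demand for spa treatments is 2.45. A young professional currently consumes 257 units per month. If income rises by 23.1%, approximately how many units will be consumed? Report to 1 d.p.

%ΔQ ≈ η × %ΔI = 2.45 × 23.1% = 56.595%.
New Q ≈ 257 × (1 + 0.56595) = 402.4.

402.4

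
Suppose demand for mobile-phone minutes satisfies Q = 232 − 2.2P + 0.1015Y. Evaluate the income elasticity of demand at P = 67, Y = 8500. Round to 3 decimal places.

At P = 67, Y = 8500: Q = 947.350.
Holding P constant, ∂Q/∂Y = 0.1015.
η_Y = (∂Q/∂Y)·(Y/Q) = 0.1015 × (8500/947.350) = 0.911.

0.911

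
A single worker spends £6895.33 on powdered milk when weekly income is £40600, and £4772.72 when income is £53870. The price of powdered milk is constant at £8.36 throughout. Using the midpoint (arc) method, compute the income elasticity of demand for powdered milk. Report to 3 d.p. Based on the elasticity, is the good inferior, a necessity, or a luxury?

-1.295 (inferior good)

With a constant price, Q₁ = 6895.33/8.36 = 824.800 and Q₂ = 4772.72/8.36 = 570.900 (equivalently, work directly with expenditure since P cancels).
Midpoint %ΔQ = (4772.72 − 6895.33)/5834.03 = -0.36383; midpoint %ΔI = (53870 − 40600)/47235 = 0.28094.
η = -0.36383 / 0.28094 = -1.295.
η < 0 ⇒ inferior good.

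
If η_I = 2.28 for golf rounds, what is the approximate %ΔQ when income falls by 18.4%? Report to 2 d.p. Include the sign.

%ΔQ ≈ η × %ΔI = 2.28 × (-18.4%) = -41.95%.

-41.95%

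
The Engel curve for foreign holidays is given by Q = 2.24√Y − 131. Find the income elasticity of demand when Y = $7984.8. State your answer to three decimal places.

1.447

At Y = 7984.8: Q = 69.161.
dQ/dY = 2.24/(2√Y) = 0.0125339 at this income.
η = (dQ/dY)·(Y/Q) = 0.0125339 × (7984.8/69.161) = 1.447.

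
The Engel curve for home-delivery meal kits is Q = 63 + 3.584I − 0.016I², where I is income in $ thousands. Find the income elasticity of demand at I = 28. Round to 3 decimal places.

0.499

At I = 28: Q = 150.8080.
dQ/dI = 3.584 − 0.032I = 2.68800.
η = (dQ/dI)·(I/Q) = 2.68800 × (28/150.8080) = 0.499.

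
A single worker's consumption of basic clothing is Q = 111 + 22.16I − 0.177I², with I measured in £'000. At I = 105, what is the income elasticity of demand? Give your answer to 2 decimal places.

-3.24

At I = 105: Q = 486.3750.
dQ/dI = 22.16 − 0.354I = -15.01000.
η = (dQ/dI)·(I/Q) = -15.01000 × (105/486.3750) = -3.24.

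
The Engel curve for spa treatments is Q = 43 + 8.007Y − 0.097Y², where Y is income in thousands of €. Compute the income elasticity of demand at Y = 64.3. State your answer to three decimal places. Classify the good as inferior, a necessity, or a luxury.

At Y = 64.3: Q = 156.8046.
dQ/dY = 8.007 − 0.194Y = -4.46720.
η = (dQ/dY)·(Y/Q) = -4.46720 × (64.3/156.8046) = -1.832.
η < 0 ⇒ inferior good.

-1.832 (inferior good)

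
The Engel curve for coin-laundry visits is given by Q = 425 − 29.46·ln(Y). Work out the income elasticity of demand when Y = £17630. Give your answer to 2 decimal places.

At Y = 17630: Q = 136.959.
dQ/dY = -29.46/Y = -0.00167102 at this income.
η = (dQ/dY)·(Y/Q) = -0.00167102 × (17630/136.959) = -0.22.

-0.22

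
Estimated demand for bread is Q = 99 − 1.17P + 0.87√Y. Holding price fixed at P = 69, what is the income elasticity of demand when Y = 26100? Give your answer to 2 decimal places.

0.44

At P = 69, Y = 26100: Q = 158.823.
Holding P constant, ∂Q/∂Y = 0.87/(2√Y) = 0.00269258.
η_Y = (∂Q/∂Y)·(Y/Q) = 0.00269258 × (26100/158.823) = 0.44.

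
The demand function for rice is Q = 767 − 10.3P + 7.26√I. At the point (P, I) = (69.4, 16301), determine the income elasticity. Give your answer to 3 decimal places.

0.473

At P = 69.4, I = 16301: Q = 979.103.
Holding P constant, ∂Q/∂I = 7.26/(2√I) = 0.0284315.
η_I = (∂Q/∂I)·(I/Q) = 0.0284315 × (16301/979.103) = 0.473.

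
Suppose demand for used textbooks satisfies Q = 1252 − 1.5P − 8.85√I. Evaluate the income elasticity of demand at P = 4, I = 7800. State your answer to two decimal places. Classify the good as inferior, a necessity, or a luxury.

At P = 4, I = 7800: Q = 464.389.
Holding P constant, ∂Q/∂I = -8.85/(2√I) = -0.0501033.
η_I = (∂Q/∂I)·(I/Q) = -0.0501033 × (7800/464.389) = -0.84.
Since η < 0, this is an inferior good.

-0.84 (inferior good)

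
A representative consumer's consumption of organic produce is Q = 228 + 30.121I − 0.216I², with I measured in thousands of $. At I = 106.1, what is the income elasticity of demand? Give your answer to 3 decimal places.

At I = 106.1: Q = 992.2807.
dQ/dI = 30.121 − 0.432I = -15.71420.
η = (dQ/dI)·(I/Q) = -15.71420 × (106.1/992.2807) = -1.680.

-1.680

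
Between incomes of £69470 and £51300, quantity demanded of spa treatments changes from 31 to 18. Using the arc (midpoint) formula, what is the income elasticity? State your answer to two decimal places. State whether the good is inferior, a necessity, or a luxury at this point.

1.76 (luxury)

ΔQ = 18 − 31 = -13; midpoint Q̄ = (31 + 18)/2 = 24.5.
ΔI = 51300 − 69470 = -18170; midpoint Ī = (69470 + 51300)/2 = 60385.
η = (ΔQ/Q̄) ÷ (ΔI/Ī) = (-13/24.5) ÷ (-18170/60385) = 1.76.
η > 1 ⇒ luxury.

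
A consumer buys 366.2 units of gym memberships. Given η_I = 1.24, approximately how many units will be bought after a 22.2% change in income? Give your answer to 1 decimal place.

%ΔQ ≈ η × %ΔI = 1.24 × 22.2% = 27.528%.
New Q ≈ 366.2 × (1 + 0.27528) = 467.0.

467.0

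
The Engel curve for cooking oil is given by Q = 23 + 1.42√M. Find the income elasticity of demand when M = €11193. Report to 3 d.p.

0.434

At M = 11193: Q = 173.232.
dQ/dM = 1.42/(2√M) = 0.00671097 at this income.
η = (dQ/dM)·(M/Q) = 0.00671097 × (11193/173.232) = 0.434.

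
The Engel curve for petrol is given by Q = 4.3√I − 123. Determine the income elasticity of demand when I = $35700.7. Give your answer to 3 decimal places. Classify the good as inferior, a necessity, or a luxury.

0.589 (necessity)

At I = 35700.7: Q = 689.469.
dQ/dI = 4.3/(2√I) = 0.0113789 at this income.
η = (dQ/dI)·(I/Q) = 0.0113789 × (35700.7/689.469) = 0.589.
Since 0 < η < 1, the good is a necessity.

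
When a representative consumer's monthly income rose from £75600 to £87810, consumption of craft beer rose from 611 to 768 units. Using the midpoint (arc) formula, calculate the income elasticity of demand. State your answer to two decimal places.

1.52

ΔQ = 768 − 611 = 157; midpoint Q̄ = (611 + 768)/2 = 689.5.
ΔI = 87810 − 75600 = 12210; midpoint Ī = (75600 + 87810)/2 = 81705.
η = (ΔQ/Q̄) ÷ (ΔI/Ī) = (157/689.5) ÷ (12210/81705) = 1.52.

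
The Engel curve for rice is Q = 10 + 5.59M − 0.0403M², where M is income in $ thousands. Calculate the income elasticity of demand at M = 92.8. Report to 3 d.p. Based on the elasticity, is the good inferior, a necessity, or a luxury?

-0.965 (inferior good)

At M = 92.8: Q = 181.6948.
dQ/dM = 5.59 − 0.0806M = -1.88968.
η = (dQ/dM)·(M/Q) = -1.88968 × (92.8/181.6948) = -0.965.
η < 0 ⇒ inferior good.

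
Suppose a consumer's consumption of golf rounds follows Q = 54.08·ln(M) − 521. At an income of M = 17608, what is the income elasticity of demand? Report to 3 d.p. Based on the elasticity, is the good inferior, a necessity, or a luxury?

At M = 17608: Q = 7.692.
dQ/dM = 54.08/M = 0.00307133 at this income.
η = (dQ/dM)·(M/Q) = 0.00307133 × (17608/7.692) = 7.031.
Since η > 1, the good is a luxury.

7.031 (luxury)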